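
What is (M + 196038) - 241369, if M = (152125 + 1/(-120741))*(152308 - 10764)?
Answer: 2599835740869185/120741 ≈ 2.1532e+10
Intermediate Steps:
M = 2599841214179456/120741 (M = (152125 - 1/120741)*141544 = (18367724624/120741)*141544 = 2599841214179456/120741 ≈ 2.1532e+10)
(M + 196038) - 241369 = (2599841214179456/120741 + 196038) - 241369 = 2599864884003614/120741 - 241369 = 2599835740869185/120741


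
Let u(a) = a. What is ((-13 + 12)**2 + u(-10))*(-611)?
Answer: 5499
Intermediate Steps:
((-13 + 12)**2 + u(-10))*(-611) = ((-13 + 12)**2 - 10)*(-611) = ((-1)**2 - 10)*(-611) = (1 - 10)*(-611) = -9*(-611) = 5499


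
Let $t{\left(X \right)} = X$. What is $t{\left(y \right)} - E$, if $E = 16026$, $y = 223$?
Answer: $-15803$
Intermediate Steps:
$t{\left(y \right)} - E = 223 - 16026 = -15803$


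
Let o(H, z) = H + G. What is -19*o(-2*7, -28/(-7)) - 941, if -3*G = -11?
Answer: -2234/3 ≈ -744.67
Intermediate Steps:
G = 11/3 (G = -⅓*(-11) = 11/3 ≈ 3.6667)
o(H, z) = 11/3 + H (o(H, z) = H + 11/3 = 11/3 + H)
-19*o(-2*7, -28/(-7)) - 941 = -19*(11/3 - 2*7) - 941 = -19*(11/3 - 14) - 941 = -19*(-31/3) - 941 = 589/3 - 941 = -2234/3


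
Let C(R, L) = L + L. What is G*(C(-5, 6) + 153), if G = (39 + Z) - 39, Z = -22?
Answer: -3630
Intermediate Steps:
C(R, L) = 2*L
G = -22 (G = (39 - 22) - 39 = 17 - 39 = -22)
G*(C(-5, 6) + 153) = -22*(2*6 + 153) = -22*(12 + 153) = -22*165 = -3630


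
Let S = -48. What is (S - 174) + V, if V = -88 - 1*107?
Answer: -417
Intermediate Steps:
V = -195 (V = -88 - 107 = -195)
(S - 174) + V = (-48 - 174) - 195 = -222 - 195 = -417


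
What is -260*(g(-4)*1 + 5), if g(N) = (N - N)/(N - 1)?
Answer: -1300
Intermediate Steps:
g(N) = 0 (g(N) = 0/(-1 + N) = 0)
-260*(g(-4)*1 + 5) = -260*(0*1 + 5) = -260*(0 + 5) = -260*5 = -1300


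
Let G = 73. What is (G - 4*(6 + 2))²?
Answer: 1681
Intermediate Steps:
(G - 4*(6 + 2))² = (73 - 4*(6 + 2))² = (73 - 4*8)² = (73 - 32)² = 41² = 1681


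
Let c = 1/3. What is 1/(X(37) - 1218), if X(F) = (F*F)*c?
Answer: -3/2285 ≈ -0.0013129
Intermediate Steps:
c = ⅓ ≈ 0.33333
X(F) = F²/3 (X(F) = (F*F)*(⅓) = F²*(⅓) = F²/3)
1/(X(37) - 1218) = 1/((⅓)*37² - 1218) = 1/((⅓)*1369 - 1218) = 1/(1369/3 - 1218) = 1/(-2285/3) = -3/2285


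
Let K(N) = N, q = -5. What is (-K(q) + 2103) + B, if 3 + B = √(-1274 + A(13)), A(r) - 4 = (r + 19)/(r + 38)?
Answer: 2105 + I*√3301638/51 ≈ 2105.0 + 35.628*I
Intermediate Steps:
A(r) = 4 + (19 + r)/(38 + r) (A(r) = 4 + (r + 19)/(r + 38) = 4 + (19 + r)/(38 + r))
B = -3 + I*√3301638/51 (B = -3 + √(-1274 + (171 + 5*13)/(38 + 13)) = -3 + √(-1274 + (171 + 65)/51) = -3 + √(-1274 + (1/51)*236) = -3 + √(-1274 + 236/51) = -3 + √(-64738/51) = -3 + I*√3301638/51 ≈ -3.0 + 35.628*I)
(-K(q) + 2103) + B = (-1*(-5) + 2103) + (-3 + I*√3301638/51) = (5 + 2103) + (-3 + I*√3301638/51) = 2108 + (-3 + I*√3301638/51) = 2105 + I*√3301638/51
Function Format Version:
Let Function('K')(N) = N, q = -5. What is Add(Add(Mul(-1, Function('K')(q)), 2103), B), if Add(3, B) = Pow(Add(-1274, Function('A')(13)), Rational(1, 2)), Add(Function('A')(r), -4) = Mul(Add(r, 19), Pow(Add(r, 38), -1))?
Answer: Add(2105, Mul(Rational(1, 51), I, Pow(3301638, Rational(1, 2)))) ≈ Add(2105.0, Mul(35.628, I))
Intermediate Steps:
Function('A')(r) = Add(4, Mul(Pow(Add(38, r), -1), Add(19, r))) (Function('A')(r) = Add(4, Mul(Add(r, 19), Pow(Add(r, 38), -1))) = Add(4, Mul(Add(19, r), Pow(Add(38, r), -1))) = Add(4, Mul(Pow(Add(38, r), -1), Add(19, r))))
B = Add(-3, Mul(Rational(1, 51), I, Pow(3301638, Rational(1, 2)))) (B = Add(-3, Pow(Add(-1274, Mul(Pow(Add(38, 13), -1), Add(171, Mul(5, 13)))), Rational(1, 2))) = Add(-3, Pow(Add(-1274, Mul(Pow(51, -1), Add(171, 65))), Rational(1, 2))) = Add(-3, Pow(Add(-1274, Mul(Rational(1, 51), 236)), Rational(1, 2))) = Add(-3, Pow(Add(-1274, Rational(236, 51)), Rational(1, 2))) = Add(-3, Pow(Rational(-64738, 51), Rational(1, 2))) = Add(-3, Mul(Rational(1, 51), I, Pow(3301638, Rational(1, 2)))) ≈ Add(-3.0000, Mul(35.628, I)))
Add(Add(Mul(-1, Function('K')(q)), 2103), B) = Add(Add(Mul(-1, -5), 2103), Add(-3, Mul(Rational(1, 51), I, Pow(3301638, Rational(1, 2))))) = Add(Add(5, 2103), Add(-3, Mul(Rational(1, 51), I, Pow(3301638, Rational(1, 2))))) = Add(2108, Add(-3, Mul(Rational(1, 51), I, Pow(3301638, Rational(1, 2))))) = Add(2105, Mul(Rational(1, 51), I, Pow(3301638, Rational(1, 2))))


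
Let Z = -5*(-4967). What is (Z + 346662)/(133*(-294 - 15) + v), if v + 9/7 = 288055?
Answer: 2600479/1728697 ≈ 1.5043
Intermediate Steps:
v = 2016376/7 (v = -9/7 + 288055 = 2016376/7 ≈ 2.8805e+5)
Z = 24835
(Z + 346662)/(133*(-294 - 15) + v) = (24835 + 346662)/(133*(-294 - 15) + 2016376/7) = 371497/(133*(-309) + 2016376/7) = 371497/(-41097 + 2016376/7) = 371497/(1728697/7) = 371497*(7/1728697) = 2600479/1728697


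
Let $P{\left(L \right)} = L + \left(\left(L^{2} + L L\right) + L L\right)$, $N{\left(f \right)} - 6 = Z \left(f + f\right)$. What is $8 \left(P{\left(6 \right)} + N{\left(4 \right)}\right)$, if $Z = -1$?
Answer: $896$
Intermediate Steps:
$N{\left(f \right)} = 6 - 2 f$ ($N{\left(f \right)} = 6 - \left(f + f\right) = 6 - 2 f$)
$P{\left(L \right)} = L + 3 L^{2}$ ($P{\left(L \right)} = L + \left(\left(L^{2} + L^{2}\right) + L^{2}\right) = L + \left(2 L^{2} + L^{2}\right) = L + 3 L^{2}$)
$8 \left(P{\left(6 \right)} + N{\left(4 \right)}\right) = 8 \left(6 \left(1 + 3 \cdot 6\right) + \left(6 - 8\right)\right) = 8 \left(6 \left(1 + 18\right) + \left(6 - 8\right)\right) = 8 \left(6 \cdot 19 - 2\right) = 8 \left(114 - 2\right) = 8 \cdot 112 = 896$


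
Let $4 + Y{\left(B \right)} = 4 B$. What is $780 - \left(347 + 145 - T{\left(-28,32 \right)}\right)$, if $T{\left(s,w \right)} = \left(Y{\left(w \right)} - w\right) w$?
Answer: $3232$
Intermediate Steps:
$Y{\left(B \right)} = -4 + 4 B$
$T{\left(s,w \right)} = w \left(-4 + 3 w\right)$ ($T{\left(s,w \right)} = \left(\left(-4 + 4 w\right) - w\right) w = \left(-4 + 3 w\right) w = w \left(-4 + 3 w\right)$)
$780 - \left(347 + 145 - T{\left(-28,32 \right)}\right) = 780 - \left(347 + 145 - 32 \left(-4 + 3 \cdot 32\right)\right) = 780 + \left(32 \left(-4 + 96\right) - \left(347 + 145\right)\right) = 780 + \left(32 \cdot 92 - 492\right) = 780 + \left(2944 - 492\right) = 780 + 2452 = 3232$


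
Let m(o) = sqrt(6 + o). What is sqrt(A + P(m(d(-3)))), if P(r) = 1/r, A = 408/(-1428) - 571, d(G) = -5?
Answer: 2*I*sqrt(6986)/7 ≈ 23.881*I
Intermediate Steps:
A = -3999/7 (A = 408*(-1/1428) - 571 = -2/7 - 571 = -3999/7 ≈ -571.29)
sqrt(A + P(m(d(-3)))) = sqrt(-3999/7 + 1/(sqrt(6 - 5))) = sqrt(-3999/7 + 1/(sqrt(1))) = sqrt(-3999/7 + 1/1) = sqrt(-3999/7 + 1) = sqrt(-3992/7) = 2*I*sqrt(6986)/7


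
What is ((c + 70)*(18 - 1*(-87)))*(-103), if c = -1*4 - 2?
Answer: -692160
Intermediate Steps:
c = -6 (c = -4 - 2 = -6)
((c + 70)*(18 - 1*(-87)))*(-103) = ((-6 + 70)*(18 - 1*(-87)))*(-103) = (64*(18 + 87))*(-103) = (64*105)*(-103) = 6720*(-103) = -692160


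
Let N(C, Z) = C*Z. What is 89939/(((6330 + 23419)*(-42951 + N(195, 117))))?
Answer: -89939/599025864 ≈ -0.00015014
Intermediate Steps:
89939/(((6330 + 23419)*(-42951 + N(195, 117)))) = 89939/(((6330 + 23419)*(-42951 + 195*117))) = 89939/((29749*(-42951 + 22815))) = 89939/((29749*(-20136))) = 89939/(-599025864) = 89939*(-1/599025864) = -89939/599025864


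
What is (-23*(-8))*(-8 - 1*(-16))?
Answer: 1472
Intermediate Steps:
(-23*(-8))*(-8 - 1*(-16)) = 184*(-8 + 16) = 184*8 = 1472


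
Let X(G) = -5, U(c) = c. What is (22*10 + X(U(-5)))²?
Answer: 46225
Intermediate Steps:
(22*10 + X(U(-5)))² = (22*10 - 5)² = (220 - 5)² = 215² = 46225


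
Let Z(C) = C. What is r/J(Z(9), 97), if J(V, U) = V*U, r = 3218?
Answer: 3218/873 ≈ 3.6861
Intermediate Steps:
J(V, U) = U*V
r/J(Z(9), 97) = 3218/((97*9)) = 3218/873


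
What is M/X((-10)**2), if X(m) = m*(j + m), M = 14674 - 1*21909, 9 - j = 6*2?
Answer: -1447/1940 ≈ -0.74588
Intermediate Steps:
j = -3 (j = 9 - 6*2 = 9 - 1*12 = 9 - 12 = -3)
M = -7235 (M = 14674 - 21909 = -7235)
X(m) = m*(-3 + m)
M/X((-10)**2) = -7235*1/(100*(-3 + (-10)**2)) = -7235*1/(100*(-3 + 100)) = -7235/(100*97) = -7235/9700 = -7235*1/9700 = -1447/1940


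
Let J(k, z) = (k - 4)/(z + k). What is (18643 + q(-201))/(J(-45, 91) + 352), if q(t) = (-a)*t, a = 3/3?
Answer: 866824/16143 ≈ 53.697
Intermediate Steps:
J(k, z) = (-4 + k)/(k + z)
a = 1 (a = 3*(⅓) = 1)
q(t) = -t (q(t) = (-1*1)*t = -t)
(18643 + q(-201))/(J(-45, 91) + 352) = (18643 - 1*(-201))/((-4 - 45)/(-45 + 91) + 352) = (18643 + 201)/(-49/46 + 352) = 18844/((1/46)*(-49) + 352) = 18844/(-49/46 + 352) = 18844/(16143/46) = 18844*(46/16143) = 866824/16143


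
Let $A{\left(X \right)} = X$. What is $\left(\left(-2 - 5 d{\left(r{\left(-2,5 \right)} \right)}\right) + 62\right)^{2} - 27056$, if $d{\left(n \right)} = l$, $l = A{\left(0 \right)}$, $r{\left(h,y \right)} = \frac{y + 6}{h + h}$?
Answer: $-23456$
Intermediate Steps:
$r{\left(h,y \right)} = \frac{6 + y}{2 h}$
$l = 0$
$d{\left(n \right)} = 0$
$\left(\left(-2 - 5 d{\left(r{\left(-2,5 \right)} \right)}\right) + 62\right)^{2} - 27056 = \left(\left(-2 - 0\right) + 62\right)^{2} - 27056 = \left(\left(-2 + 0\right) + 62\right)^{2} - 27056 = \left(-2 + 62\right)^{2} - 27056 = 60^{2} - 27056 = 3600 - 27056 = -23456$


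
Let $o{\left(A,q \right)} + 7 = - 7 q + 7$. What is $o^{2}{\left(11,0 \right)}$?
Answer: $0$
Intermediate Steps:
$o{\left(A,q \right)} = - 7 q$ ($o{\left(A,q \right)} = -7 - \left(-7 + 7 q\right) = - 7 q$)
$o^{2}{\left(11,0 \right)} = \left(\left(-7\right) 0\right)^{2} = 0^{2} = 0$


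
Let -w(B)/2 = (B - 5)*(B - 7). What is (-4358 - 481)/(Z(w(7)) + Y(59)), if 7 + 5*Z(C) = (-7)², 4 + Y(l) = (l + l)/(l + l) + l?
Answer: -24195/322 ≈ -75.140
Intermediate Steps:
Y(l) = -3 + l (Y(l) = -4 + ((l + l)/(l + l) + l) = -4 + ((2*l)/((2*l)) + l) = -4 + ((2*l)*(1/(2*l)) + l) = -4 + (1 + l) = -3 + l)
w(B) = -2*(-7 + B)*(-5 + B) (w(B) = -2*(B - 5)*(B - 7) = -2*(-5 + B)*(-7 + B) = -2*(-7 + B)*(-5 + B))
Z(C) = 42/5 (Z(C) = -7/5 + (⅕)*(-7)² = -7/5 + (⅕)*49 = -7/5 + 49/5 = 42/5)
(-4358 - 481)/(Z(w(7)) + Y(59)) = (-4358 - 481)/(42/5 + (-3 + 59)) = -4839/(42/5 + 56) = -4839/322/5 = -4839*5/322 = -24195/322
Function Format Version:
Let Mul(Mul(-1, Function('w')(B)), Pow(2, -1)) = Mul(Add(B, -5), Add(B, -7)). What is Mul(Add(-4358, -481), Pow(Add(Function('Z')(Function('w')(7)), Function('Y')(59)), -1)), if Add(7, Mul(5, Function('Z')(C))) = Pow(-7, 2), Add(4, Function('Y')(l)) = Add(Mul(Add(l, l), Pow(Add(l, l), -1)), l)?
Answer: Rational(-24195, 322) ≈ -75.140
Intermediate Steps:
Function('Y')(l) = Add(-3, l) (Function('Y')(l) = Add(-4, Add(Mul(Add(l, l), Pow(Add(l, l), -1)), l)) = Add(-4, Add(Mul(Mul(2, l), Pow(Mul(2, l), -1)), l)) = Add(-4, Add(Mul(Mul(2, l), Mul(Rational(1, 2), Pow(l, -1))), l)) = Add(-4, Add(1, l)) = Add(-3, l))
Function('w')(B) = Mul(-2, Add(-7, B), Add(-5, B)) (Function('w')(B) = Mul(-2, Mul(Add(B, -5), Add(B, -7))) = Mul(-2, Mul(Add(-5, B), Add(-7, B))) = Mul(-2, Mul(Add(-7, B), Add(-5, B))) = Mul(-2, Add(-7, B), Add(-5, B)))
Function('Z')(C) = Rational(42, 5) (Function('Z')(C) = Add(Rational(-7, 5), Mul(Rational(1, 5), Pow(-7, 2))) = Add(Rational(-7, 5), Mul(Rational(1, 5), 49)) = Add(Rational(-7, 5), Rational(49, 5)) = Rational(42, 5))
Mul(Add(-4358, -481), Pow(Add(Function('Z')(Function('w')(7)), Function('Y')(59)), -1)) = Mul(Add(-4358, -481), Pow(Add(Rational(42, 5), Add(-3, 59)), -1)) = Mul(-4839, Pow(Add(Rational(42, 5), 56), -1)) = Mul(-4839, Pow(Rational(322, 5), -1)) = Mul(-4839, Rational(5, 322)) = Rational(-24195, 322)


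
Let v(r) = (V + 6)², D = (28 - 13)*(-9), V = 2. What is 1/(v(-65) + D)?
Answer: -1/71 ≈ -0.014085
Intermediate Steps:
D = -135 (D = 15*(-9) = -135)
v(r) = 64 (v(r) = (2 + 6)² = 8² = 64)
1/(v(-65) + D) = 1/(64 - 135) = 1/(-71) = -1/71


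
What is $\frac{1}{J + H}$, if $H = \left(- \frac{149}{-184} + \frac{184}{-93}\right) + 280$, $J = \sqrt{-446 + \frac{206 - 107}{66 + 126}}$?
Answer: $\frac{1457991597}{408863085167} - \frac{4575321 i \sqrt{28511}}{2862041596169} \approx 0.003566 - 0.00026993 i$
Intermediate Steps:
$J = \frac{i \sqrt{28511}}{8}$ ($J = \sqrt{-446 + \frac{99}{192}} = \sqrt{-446 + 99 \cdot \frac{1}{192}} = \sqrt{-446 + \frac{33}{64}} = \sqrt{- \frac{28511}{64}} = \frac{i \sqrt{28511}}{8} \approx 21.107 i$)
$H = \frac{4771361}{17112}$ ($H = \left(\left(-149\right) \left(- \frac{1}{184}\right) + 184 \left(- \frac{1}{93}\right)\right) + 280 = \left(\frac{149}{184} - \frac{184}{93}\right) + 280 = - \frac{19999}{17112} + 280 = \frac{4771361}{17112} \approx 278.83$)
$\frac{1}{J + H} = \frac{1}{\frac{i \sqrt{28511}}{8} + \frac{4771361}{17112}} = \frac{1}{\frac{4771361}{17112} + \frac{i \sqrt{28511}}{8}}$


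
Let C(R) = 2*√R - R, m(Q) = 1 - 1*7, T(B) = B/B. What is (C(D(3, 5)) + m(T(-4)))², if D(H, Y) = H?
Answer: 93 - 36*√3 ≈ 30.646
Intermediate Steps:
T(B) = 1
m(Q) = -6 (m(Q) = 1 - 7 = -6)
C(R) = -R + 2*√R
(C(D(3, 5)) + m(T(-4)))² = ((-1*3 + 2*√3) - 6)² = ((-3 + 2*√3) - 6)² = (-9 + 2*√3)²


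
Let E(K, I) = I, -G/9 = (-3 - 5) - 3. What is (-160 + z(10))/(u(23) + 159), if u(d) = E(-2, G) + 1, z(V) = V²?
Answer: -60/259 ≈ -0.23166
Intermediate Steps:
G = 99 (G = -9*((-3 - 5) - 3) = -9*(-8 - 3) = -9*(-11) = 99)
u(d) = 100 (u(d) = 99 + 1 = 100)
(-160 + z(10))/(u(23) + 159) = (-160 + 10²)/(100 + 159) = (-160 + 100)/259 = -60*1/259 = -60/259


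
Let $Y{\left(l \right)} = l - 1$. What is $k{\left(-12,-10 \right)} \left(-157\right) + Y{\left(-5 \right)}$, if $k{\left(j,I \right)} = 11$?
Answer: $-1733$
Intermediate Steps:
$Y{\left(l \right)} = -1 + l$
$k{\left(-12,-10 \right)} \left(-157\right) + Y{\left(-5 \right)} = 11 \left(-157\right) - 6 = -1727 - 6 = -1733$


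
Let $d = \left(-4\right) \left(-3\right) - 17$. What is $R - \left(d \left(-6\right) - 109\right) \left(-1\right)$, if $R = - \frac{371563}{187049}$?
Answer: $- \frac{15148434}{187049} \approx -80.986$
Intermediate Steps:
$d = -5$ ($d = 12 - 17 = -5$)
$R = - \frac{371563}{187049}$ ($R = \left(-371563\right) \frac{1}{187049} = - \frac{371563}{187049} \approx -1.9864$)
$R - \left(d \left(-6\right) - 109\right) \left(-1\right) = - \frac{371563}{187049} - \left(\left(-5\right) \left(-6\right) - 109\right) \left(-1\right) = - \frac{371563}{187049} - \left(30 - 109\right) \left(-1\right) = - \frac{371563}{187049} - \left(-79\right) \left(-1\right) = - \frac{371563}{187049} - 79 = - \frac{15148434}{187049}$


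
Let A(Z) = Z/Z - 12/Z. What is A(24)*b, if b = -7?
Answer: -7/2 ≈ -3.5000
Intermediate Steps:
A(Z) = 1 - 12/Z
A(24)*b = ((-12 + 24)/24)*(-7) = ((1/24)*12)*(-7) = (½)*(-7) = -7/2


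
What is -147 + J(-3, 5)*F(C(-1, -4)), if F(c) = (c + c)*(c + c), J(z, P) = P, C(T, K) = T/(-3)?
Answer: -1303/9 ≈ -144.78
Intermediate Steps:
C(T, K) = -T/3 (C(T, K) = T*(-1/3) = -T/3)
F(c) = 4*c**2 (F(c) = (2*c)*(2*c) = 4*c**2)
-147 + J(-3, 5)*F(C(-1, -4)) = -147 + 5*(4*(-1/3*(-1))**2) = -147 + 5*(4*(1/3)**2) = -147 + 5*(4*(1/9)) = -147 + 5*(4/9) = -147 + 20/9 = -1303/9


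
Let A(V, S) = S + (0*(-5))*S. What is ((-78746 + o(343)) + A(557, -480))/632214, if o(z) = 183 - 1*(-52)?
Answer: -7181/57474 ≈ -0.12494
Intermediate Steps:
o(z) = 235 (o(z) = 183 + 52 = 235)
A(V, S) = S (A(V, S) = S + 0*S = S + 0 = S)
((-78746 + o(343)) + A(557, -480))/632214 = ((-78746 + 235) - 480)/632214 = (-78511 - 480)*(1/632214) = -78991*1/632214 = -7181/57474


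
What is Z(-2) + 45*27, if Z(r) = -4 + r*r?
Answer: 1215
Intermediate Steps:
Z(r) = -4 + r²
Z(-2) + 45*27 = (-4 + (-2)²) + 45*27 = (-4 + 4) + 1215 = 0 + 1215 = 1215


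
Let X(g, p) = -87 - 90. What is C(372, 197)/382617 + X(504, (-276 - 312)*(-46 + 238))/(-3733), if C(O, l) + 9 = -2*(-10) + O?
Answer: 180556/3729267 ≈ 0.048416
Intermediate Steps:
C(O, l) = 11 + O (C(O, l) = -9 + (-2*(-10) + O) = -9 + (20 + O) = 11 + O)
X(g, p) = -177
C(372, 197)/382617 + X(504, (-276 - 312)*(-46 + 238))/(-3733) = (11 + 372)/382617 - 177/(-3733) = 383*(1/382617) - 177*(-1/3733) = 1/999 + 177/3733 = 180556/3729267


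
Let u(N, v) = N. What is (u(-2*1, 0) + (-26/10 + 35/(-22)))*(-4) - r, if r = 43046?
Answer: -2366168/55 ≈ -43021.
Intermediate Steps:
(u(-2*1, 0) + (-26/10 + 35/(-22)))*(-4) - r = (-2*1 + (-26/10 + 35/(-22)))*(-4) - 1*43046 = (-2 + (-26*⅒ + 35*(-1/22)))*(-4) - 43046 = (-2 + (-13/5 - 35/22))*(-4) - 43046 = (-2 - 461/110)*(-4) - 43046 = -681/110*(-4) - 43046 = 1362/55 - 43046 = -2366168/55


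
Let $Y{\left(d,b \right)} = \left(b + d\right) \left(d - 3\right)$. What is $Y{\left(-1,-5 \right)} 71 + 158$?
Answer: $1862$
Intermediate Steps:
$Y{\left(d,b \right)} = \left(-3 + d\right) \left(b + d\right)$ ($Y{\left(d,b \right)} = \left(b + d\right) \left(-3 + d\right) = \left(-3 + d\right) \left(b + d\right)$)
$Y{\left(-1,-5 \right)} 71 + 158 = \left(\left(-1\right)^{2} - -15 - -3 - -5\right) 71 + 158 = \left(1 + 15 + 3 + 5\right) 71 + 158 = 24 \cdot 71 + 158 = 1704 + 158 = 1862$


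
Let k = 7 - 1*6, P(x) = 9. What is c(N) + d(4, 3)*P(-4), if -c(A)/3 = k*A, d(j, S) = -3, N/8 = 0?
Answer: -27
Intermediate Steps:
N = 0 (N = 8*0 = 0)
k = 1 (k = 7 - 6 = 1)
c(A) = -3*A
c(N) + d(4, 3)*P(-4) = -3*0 - 3*9 = 0 - 27 = -27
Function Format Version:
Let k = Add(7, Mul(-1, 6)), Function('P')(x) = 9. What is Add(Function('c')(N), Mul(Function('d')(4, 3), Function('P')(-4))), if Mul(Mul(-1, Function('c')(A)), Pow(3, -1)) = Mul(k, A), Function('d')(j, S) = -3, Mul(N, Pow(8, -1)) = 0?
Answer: -27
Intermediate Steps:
N = 0 (N = Mul(8, 0) = 0)
k = 1 (k = Add(7, -6) = 1)
Function('c')(A) = Mul(-3, A) (Function('c')(A) = Mul(-3, Mul(1, A)) = Mul(-3, A))
Add(Function('c')(N), Mul(Function('d')(4, 3), Function('P')(-4))) = Add(Mul(-3, 0), Mul(-3, 9)) = Add(0, -27) = -27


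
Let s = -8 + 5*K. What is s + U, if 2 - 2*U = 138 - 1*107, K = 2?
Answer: -25/2 ≈ -12.500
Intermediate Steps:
s = 2 (s = -8 + 5*2 = -8 + 10 = 2)
U = -29/2 (U = 1 - (138 - 1*107)/2 = 1 - (138 - 107)/2 = 1 - 1/2*31 = 1 - 31/2 = -29/2 ≈ -14.500)
s + U = 2 - 29/2 = -25/2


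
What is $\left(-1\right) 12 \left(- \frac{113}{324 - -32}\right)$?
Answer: $\frac{339}{89} \approx 3.809$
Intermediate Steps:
$\left(-1\right) 12 \left(- \frac{113}{324 - -32}\right) = - 12 \left(- \frac{113}{324 + 32}\right) = - 12 \left(- \frac{113}{356}\right) = - 12 \left(\left(-113\right) \frac{1}{356}\right) = \left(-12\right) \left(- \frac{113}{356}\right) = \frac{339}{89}$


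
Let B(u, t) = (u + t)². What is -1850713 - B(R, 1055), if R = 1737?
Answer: -9645977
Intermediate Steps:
B(u, t) = (t + u)²
-1850713 - B(R, 1055) = -1850713 - (1055 + 1737)² = -1850713 - 1*2792² = -1850713 - 1*7795264 = -1850713 - 7795264 = -9645977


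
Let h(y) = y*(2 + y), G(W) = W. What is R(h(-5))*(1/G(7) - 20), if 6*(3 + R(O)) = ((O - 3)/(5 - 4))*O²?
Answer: -62133/7 ≈ -8876.1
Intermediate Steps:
R(O) = -3 + O²*(-3 + O)/6 (R(O) = -3 + (((O - 3)/(5 - 4))*O²)/6 = -3 + (((-3 + O)/1)*O²)/6 = -3 + ((1*(-3 + O))*O²)/6 = -3 + ((-3 + O)*O²)/6 = -3 + (O²*(-3 + O))/6 = -3 + O²*(-3 + O)/6)
R(h(-5))*(1/G(7) - 20) = (-3 - 25*(2 - 5)²/2 + (-5*(2 - 5))³/6)*(1/7 - 20) = (-3 - (-5*(-3))²/2 + (-5*(-3))³/6)*(⅐ - 20) = (-3 - ½*15² + (⅙)*15³)*(-139/7) = (-3 - ½*225 + (⅙)*3375)*(-139/7) = (-3 - 225/2 + 1125/2)*(-139/7) = 447*(-139/7) = -62133/7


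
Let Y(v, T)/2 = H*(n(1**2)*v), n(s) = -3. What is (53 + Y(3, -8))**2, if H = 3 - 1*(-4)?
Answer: 5329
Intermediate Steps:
H = 7 (H = 3 + 4 = 7)
Y(v, T) = -42*v (Y(v, T) = 2*(7*(-3*v)) = 2*(-21*v) = -42*v)
(53 + Y(3, -8))**2 = (53 - 42*3)**2 = (53 - 126)**2 = (-73)**2 = 5329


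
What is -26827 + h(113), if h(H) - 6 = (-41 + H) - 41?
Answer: -26790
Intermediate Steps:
h(H) = -76 + H (h(H) = 6 + ((-41 + H) - 41) = 6 + (-82 + H) = -76 + H)
-26827 + h(113) = -26827 + (-76 + 113) = -26827 + 37 = -26790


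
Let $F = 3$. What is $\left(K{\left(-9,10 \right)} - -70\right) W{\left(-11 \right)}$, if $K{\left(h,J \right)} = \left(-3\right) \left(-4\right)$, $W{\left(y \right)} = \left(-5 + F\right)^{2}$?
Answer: $328$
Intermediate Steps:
$W{\left(y \right)} = 4$ ($W{\left(y \right)} = \left(-5 + 3\right)^{2} = \left(-2\right)^{2} = 4$)
$K{\left(h,J \right)} = 12$
$\left(K{\left(-9,10 \right)} - -70\right) W{\left(-11 \right)} = \left(12 - -70\right) 4 = \left(12 + 70\right) 4 = 82 \cdot 4 = 328$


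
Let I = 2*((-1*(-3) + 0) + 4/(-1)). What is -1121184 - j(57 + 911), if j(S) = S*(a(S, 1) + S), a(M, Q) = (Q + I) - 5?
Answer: -2052400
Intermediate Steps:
I = -2 (I = 2*((3 + 0) + 4*(-1)) = 2*(3 - 4) = 2*(-1) = -2)
a(M, Q) = -7 + Q (a(M, Q) = (Q - 2) - 5 = (-2 + Q) - 5 = -7 + Q)
j(S) = S*(-6 + S) (j(S) = S*((-7 + 1) + S) = S*(-6 + S))
-1121184 - j(57 + 911) = -1121184 - (57 + 911)*(-6 + (57 + 911)) = -1121184 - 968*(-6 + 968) = -1121184 - 968*962 = -1121184 - 1*931216 = -1121184 - 931216 = -2052400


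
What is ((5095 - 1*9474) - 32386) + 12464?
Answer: -24301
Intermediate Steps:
((5095 - 1*9474) - 32386) + 12464 = ((5095 - 9474) - 32386) + 12464 = (-4379 - 32386) + 12464 = -36765 + 12464 = -24301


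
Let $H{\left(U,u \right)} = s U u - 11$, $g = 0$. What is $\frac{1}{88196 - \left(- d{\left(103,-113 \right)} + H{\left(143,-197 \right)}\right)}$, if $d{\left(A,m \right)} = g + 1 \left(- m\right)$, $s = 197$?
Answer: $\frac{1}{5638007} \approx 1.7737 \cdot 10^{-7}$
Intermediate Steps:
$d{\left(A,m \right)} = - m$ ($d{\left(A,m \right)} = 0 + 1 \left(- m\right) = 0 - m = - m$)
$H{\left(U,u \right)} = -11 + 197 U u$ ($H{\left(U,u \right)} = 197 U u - 11 = -11 + 197 U u$)
$\frac{1}{88196 - \left(- d{\left(103,-113 \right)} + H{\left(143,-197 \right)}\right)} = \frac{1}{88196 - \left(-124 + 197 \cdot 143 \left(-197\right)\right)} = \frac{1}{88196 + \left(113 - \left(-11 - 5549687\right)\right)} = \frac{1}{88196 + \left(113 - -5549698\right)} = \frac{1}{88196 + \left(113 + 5549698\right)} = \frac{1}{88196 + 5549811} = \frac{1}{5638007}$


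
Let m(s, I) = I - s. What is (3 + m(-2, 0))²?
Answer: 25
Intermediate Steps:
(3 + m(-2, 0))² = (3 + (0 - 1*(-2)))² = (3 + (0 + 2))² = (3 + 2)² = 5² = 25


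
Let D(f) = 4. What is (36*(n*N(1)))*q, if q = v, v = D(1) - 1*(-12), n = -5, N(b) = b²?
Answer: -2880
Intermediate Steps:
v = 16 (v = 4 - 1*(-12) = 4 + 12 = 16)
q = 16
(36*(n*N(1)))*q = (36*(-5*1²))*16 = (36*(-5*1))*16 = (36*(-5))*16 = -180*16 = -2880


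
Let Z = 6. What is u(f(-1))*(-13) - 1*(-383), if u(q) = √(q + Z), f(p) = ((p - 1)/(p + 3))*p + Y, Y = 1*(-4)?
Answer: 383 - 13*√3 ≈ 360.48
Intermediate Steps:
Y = -4
f(p) = -4 + p*(-1 + p)/(3 + p) (f(p) = ((p - 1)/(p + 3))*p - 4 = ((-1 + p)/(3 + p))*p - 4 = p*(-1 + p)/(3 + p) - 4 = -4 + p*(-1 + p)/(3 + p))
u(q) = √(6 + q) (u(q) = √(q + 6) = √(6 + q))
u(f(-1))*(-13) - 1*(-383) = √(6 + (-12 + (-1)² - 5*(-1))/(3 - 1))*(-13) - 1*(-383) = √(6 + (-12 + 1 + 5)/2)*(-13) + 383 = √(6 + (½)*(-6))*(-13) + 383 = √(6 - 3)*(-13) + 383 = √3*(-13) + 383 = -13*√3 + 383 = 383 - 13*√3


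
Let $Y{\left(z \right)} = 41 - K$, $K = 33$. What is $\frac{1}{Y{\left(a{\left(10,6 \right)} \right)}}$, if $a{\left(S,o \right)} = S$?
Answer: $\frac{1}{8} \approx 0.125$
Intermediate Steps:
$Y{\left(z \right)} = 8$ ($Y{\left(z \right)} = 41 - 33 = 8$)
$\frac{1}{Y{\left(a{\left(10,6 \right)} \right)}} = \frac{1}{8}$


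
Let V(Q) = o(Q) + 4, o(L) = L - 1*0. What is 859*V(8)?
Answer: 10308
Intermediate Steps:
o(L) = L (o(L) = L + 0 = L)
V(Q) = 4 + Q (V(Q) = Q + 4 = 4 + Q)
859*V(8) = 859*(4 + 8) = 859*12 = 10308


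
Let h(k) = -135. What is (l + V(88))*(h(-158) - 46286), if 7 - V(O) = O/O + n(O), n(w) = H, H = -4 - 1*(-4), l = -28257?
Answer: 1311439671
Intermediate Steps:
H = 0 (H = -4 + 4 = 0)
n(w) = 0
V(O) = 6 (V(O) = 7 - (O/O + 0) = 7 - (1 + 0) = 7 - 1*1 = 7 - 1 = 6)
(l + V(88))*(h(-158) - 46286) = (-28257 + 6)*(-135 - 46286) = -28251*(-46421) = 1311439671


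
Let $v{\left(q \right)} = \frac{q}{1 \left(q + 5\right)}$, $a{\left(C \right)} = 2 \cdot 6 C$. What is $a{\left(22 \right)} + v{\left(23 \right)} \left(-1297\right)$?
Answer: $- \frac{22439}{28} \approx -801.39$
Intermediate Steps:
$a{\left(C \right)} = 12 C$
$v{\left(q \right)} = \frac{q}{5 + q}$ ($v{\left(q \right)} = \frac{q}{1 \left(5 + q\right)} = \frac{q}{5 + q}$)
$a{\left(22 \right)} + v{\left(23 \right)} \left(-1297\right) = 12 \cdot 22 + \frac{23}{5 + 23} \left(-1297\right) = 264 + \frac{23}{28} \left(-1297\right) = 264 - \frac{29831}{28} = - \frac{22439}{28}$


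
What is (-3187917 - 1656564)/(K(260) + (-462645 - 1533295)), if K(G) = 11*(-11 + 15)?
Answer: 4844481/1995896 ≈ 2.4272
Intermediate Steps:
K(G) = 44 (K(G) = 11*4 = 44)
(-3187917 - 1656564)/(K(260) + (-462645 - 1533295)) = (-3187917 - 1656564)/(44 + (-462645 - 1533295)) = -4844481/(44 - 1995940) = -4844481/(-1995896) = -4844481*(-1/1995896) = 4844481/1995896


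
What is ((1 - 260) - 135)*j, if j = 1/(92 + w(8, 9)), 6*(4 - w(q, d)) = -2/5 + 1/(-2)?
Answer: -7880/1923 ≈ -4.0978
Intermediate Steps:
w(q, d) = 83/20 (w(q, d) = 4 - (-2/5 + 1/(-2))/6 = 4 - (-2*⅕ + 1*(-½))/6 = 4 - (-⅖ - ½)/6 = 4 - ⅙*(-9/10) = 4 + 3/20 = 83/20)
j = 20/1923 (j = 1/(92 + 83/20) = 1/(1923/20) = 20/1923 ≈ 0.010400)
((1 - 260) - 135)*j = ((1 - 260) - 135)*(20/1923) = (-259 - 135)*(20/1923) = -394*20/1923 = -7880/1923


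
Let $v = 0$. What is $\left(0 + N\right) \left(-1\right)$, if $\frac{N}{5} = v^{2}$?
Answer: $0$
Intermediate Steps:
$N = 0$ ($N = 5 \cdot 0^{2} = 5 \cdot 0 = 0$)
$\left(0 + N\right) \left(-1\right) = \left(0 + 0\right) \left(-1\right) = 0 \left(-1\right) = 0$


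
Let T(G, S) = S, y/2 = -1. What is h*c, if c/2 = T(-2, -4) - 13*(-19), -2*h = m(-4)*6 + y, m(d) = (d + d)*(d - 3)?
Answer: -81162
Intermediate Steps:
y = -2 (y = 2*(-1) = -2)
m(d) = 2*d*(-3 + d) (m(d) = (2*d)*(-3 + d) = 2*d*(-3 + d))
h = -167 (h = -((2*(-4)*(-3 - 4))*6 - 2)/2 = -((2*(-4)*(-7))*6 - 2)/2 = -(56*6 - 2)/2 = -(336 - 2)/2 = -½*334 = -167)
c = 486 (c = 2*(-4 - 13*(-19)) = 2*(-4 + 247) = 2*243 = 486)
h*c = -167*486 = -81162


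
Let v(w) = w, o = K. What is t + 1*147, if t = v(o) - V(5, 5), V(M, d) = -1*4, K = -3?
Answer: 148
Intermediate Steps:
o = -3
V(M, d) = -4
t = 1 (t = -3 - 1*(-4) = -3 + 4 = 1)
t + 1*147 = 1 + 1*147 = 1 + 147 = 148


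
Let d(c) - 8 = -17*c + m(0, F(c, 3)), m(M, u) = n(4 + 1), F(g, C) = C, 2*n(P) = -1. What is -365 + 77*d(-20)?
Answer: 52785/2 ≈ 26393.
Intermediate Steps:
n(P) = -1/2 (n(P) = (1/2)*(-1) = -1/2)
m(M, u) = -1/2
d(c) = 15/2 - 17*c (d(c) = 8 + (-17*c - 1/2) = 8 + (-1/2 - 17*c) = 15/2 - 17*c)
-365 + 77*d(-20) = -365 + 77*(15/2 - 17*(-20)) = -365 + 77*(15/2 + 340) = -365 + 77*(695/2) = -365 + 53515/2 = 52785/2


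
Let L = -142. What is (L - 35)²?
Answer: 31329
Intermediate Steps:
(L - 35)² = (-142 - 35)² = (-177)² = 31329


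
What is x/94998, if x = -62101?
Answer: -62101/94998 ≈ -0.65371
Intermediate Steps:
x/94998 = -62101/94998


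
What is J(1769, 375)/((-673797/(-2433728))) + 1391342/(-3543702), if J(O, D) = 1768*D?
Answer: 952996793059677071/397955962749 ≈ 2.3947e+6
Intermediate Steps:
J(1769, 375)/((-673797/(-2433728))) + 1391342/(-3543702) = (1768*375)/((-673797/(-2433728))) + 1391342/(-3543702) = 663000/((-673797*(-1/2433728))) + 1391342*(-1/3543702) = 663000/(673797/2433728) - 695671/1771851 = 663000*(2433728/673797) - 695671/1771851 = 537853888000/224599 - 695671/1771851 = 952996793059677071/397955962749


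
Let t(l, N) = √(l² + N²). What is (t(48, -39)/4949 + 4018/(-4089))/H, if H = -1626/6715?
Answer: 13490435/3324357 - 33575*√17/2682358 ≈ 4.0064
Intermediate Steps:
t(l, N) = √(N² + l²)
H = -1626/6715 (H = -1626*1/6715 = -1626/6715 ≈ -0.24214)
(t(48, -39)/4949 + 4018/(-4089))/H = (√((-39)² + 48²)/4949 + 4018/(-4089))/(-1626/6715) = (√(1521 + 2304)*(1/4949) + 4018*(-1/4089))*(-6715/1626) = (√3825*(1/4949) - 4018/4089)*(-6715/1626) = ((15*√17)*(1/4949) - 4018/4089)*(-6715/1626) = (15*√17/4949 - 4018/4089)*(-6715/1626) = (-4018/4089 + 15*√17/4949)*(-6715/1626) = 13490435/3324357 - 33575*√17/2682358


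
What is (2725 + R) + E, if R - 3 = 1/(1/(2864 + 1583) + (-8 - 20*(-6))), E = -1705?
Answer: 509524942/498065 ≈ 1023.0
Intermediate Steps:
R = 1498642/498065 (R = 3 + 1/(1/(2864 + 1583) + (-8 - 20*(-6))) = 3 + 1/(1/4447 + (-8 + 120)) = 3 + 1/(1/4447 + 112) = 3 + 1/(498065/4447) = 3 + 4447/498065 = 1498642/498065 ≈ 3.0089)
(2725 + R) + E = (2725 + 1498642/498065) - 1705 = 1358725767/498065 - 1705 = 509524942/498065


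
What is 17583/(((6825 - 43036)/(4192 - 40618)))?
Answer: 640478358/36211 ≈ 17687.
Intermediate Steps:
17583/(((6825 - 43036)/(4192 - 40618))) = 17583/((-36211/(-36426))) = 17583/((-36211*(-1/36426))) = 17583/(36211/36426) = 17583*(36426/36211) = 640478358/36211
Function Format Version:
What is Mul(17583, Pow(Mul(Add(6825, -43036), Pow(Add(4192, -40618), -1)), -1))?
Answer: Rational(640478358, 36211) ≈ 17687.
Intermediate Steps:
Mul(17583, Pow(Mul(Add(6825, -43036), Pow(Add(4192, -40618), -1)), -1)) = Mul(17583, Pow(Mul(-36211, Pow(-36426, -1)), -1)) = Mul(17583, Pow(Mul(-36211, Rational(-1, 36426)), -1)) = Mul(17583, Pow(Rational(36211, 36426), -1)) = Mul(17583, Rational(36426, 36211)) = Rational(640478358, 36211)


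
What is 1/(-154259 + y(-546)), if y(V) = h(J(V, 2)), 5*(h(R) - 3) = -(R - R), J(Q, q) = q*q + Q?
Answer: -1/154256 ≈ -6.4827e-6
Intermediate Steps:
J(Q, q) = Q + q² (J(Q, q) = q² + Q = Q + q²)
h(R) = 3 (h(R) = 3 + (-(R - R))/5 = 3 + (-1*0)/5 = 3 + (⅕)*0 = 3 + 0 = 3)
y(V) = 3
1/(-154259 + y(-546)) = 1/(-154259 + 3) = 1/(-154256) = -1/154256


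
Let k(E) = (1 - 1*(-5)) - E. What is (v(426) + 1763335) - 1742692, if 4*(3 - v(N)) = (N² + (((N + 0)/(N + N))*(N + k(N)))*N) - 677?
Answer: -99493/4 ≈ -24873.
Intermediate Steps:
k(E) = 6 - E (k(E) = (1 + 5) - E = 6 - E)
v(N) = 689/4 - 3*N/4 - N²/4 (v(N) = 3 - ((N² + (((N + 0)/(N + N))*(N + (6 - N)))*N) - 677)/4 = 3 - ((N² + ((N/((2*N)))*6)*N) - 677)/4 = 3 - ((N² + ((N*(1/(2*N)))*6)*N) - 677)/4 = 3 - ((N² + ((½)*6)*N) - 677)/4 = 3 - ((N² + 3*N) - 677)/4 = 3 - (-677 + N² + 3*N)/4 = 3 + (677/4 - 3*N/4 - N²/4) = 689/4 - 3*N/4 - N²/4)
(v(426) + 1763335) - 1742692 = ((689/4 - ¾*426 - ¼*426²) + 1763335) - 1742692 = ((689/4 - 639/2 - ¼*181476) + 1763335) - 1742692 = ((689/4 - 639/2 - 45369) + 1763335) - 1742692 = (-182065/4 + 1763335) - 1742692 = 6871275/4 - 1742692 = -99493/4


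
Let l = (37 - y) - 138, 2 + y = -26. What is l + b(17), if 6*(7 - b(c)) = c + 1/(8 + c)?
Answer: -1721/25 ≈ -68.840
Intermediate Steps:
y = -28 (y = -2 - 26 = -28)
l = -73 (l = (37 - 1*(-28)) - 138 = (37 + 28) - 138 = 65 - 138 = -73)
b(c) = 7 - c/6 - 1/(6*(8 + c)) (b(c) = 7 - (c + 1/(8 + c))/6 = 7 + (-c/6 - 1/(6*(8 + c))) = 7 - c/6 - 1/(6*(8 + c)))
l + b(17) = -73 + (335 - 1*17² + 34*17)/(6*(8 + 17)) = -73 + (⅙)*(335 - 1*289 + 578)/25 = -73 + (⅙)*(1/25)*(335 - 289 + 578) = -73 + (⅙)*(1/25)*624 = -73 + 104/25 = -1721/25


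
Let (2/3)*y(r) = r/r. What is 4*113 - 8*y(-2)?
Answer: 440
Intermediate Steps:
y(r) = 3/2 (y(r) = 3*(r/r)/2 = (3/2)*1 = 3/2)
4*113 - 8*y(-2) = 4*113 - 8*3/2 = 452 - 12 = 440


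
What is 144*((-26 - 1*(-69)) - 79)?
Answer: -5184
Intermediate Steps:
144*((-26 - 1*(-69)) - 79) = 144*((-26 + 69) - 79) = 144*(43 - 79) = 144*(-36) = -5184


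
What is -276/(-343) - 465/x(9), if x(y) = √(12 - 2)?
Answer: 276/343 - 93*√10/2 ≈ -146.24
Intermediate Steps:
x(y) = √10
-276/(-343) - 465/x(9) = -276/(-343) - 465*√10/10 = -276*(-1/343) - 93*√10/2 = 276/343 - 93*√10/2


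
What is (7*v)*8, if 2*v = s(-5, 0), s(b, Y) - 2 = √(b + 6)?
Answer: 84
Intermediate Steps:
s(b, Y) = 2 + √(6 + b) (s(b, Y) = 2 + √(b + 6) = 2 + √(6 + b))
v = 3/2 (v = (2 + √(6 - 5))/2 = (2 + √1)/2 = (2 + 1)/2 = (½)*3 = 3/2 ≈ 1.5000)
(7*v)*8 = (7*(3/2))*8 = (21/2)*8 = 84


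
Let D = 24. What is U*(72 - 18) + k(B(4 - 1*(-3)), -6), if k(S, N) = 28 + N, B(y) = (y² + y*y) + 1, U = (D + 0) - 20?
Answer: 238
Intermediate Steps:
U = 4 (U = (24 + 0) - 20 = 24 - 20 = 4)
B(y) = 1 + 2*y² (B(y) = (y² + y²) + 1 = 2*y² + 1 = 1 + 2*y²)
U*(72 - 18) + k(B(4 - 1*(-3)), -6) = 4*(72 - 18) + (28 - 6) = 4*54 + 22 = 216 + 22 = 238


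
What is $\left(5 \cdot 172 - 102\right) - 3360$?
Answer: $-2602$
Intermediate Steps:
$\left(5 \cdot 172 - 102\right) - 3360 = \left(860 - 102\right) - 3360 = 758 - 3360 = -2602$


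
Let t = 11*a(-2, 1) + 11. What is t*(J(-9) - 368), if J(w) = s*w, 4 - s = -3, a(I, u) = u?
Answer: -9482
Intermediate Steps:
s = 7 (s = 4 - 1*(-3) = 4 + 3 = 7)
J(w) = 7*w
t = 22 (t = 11*1 + 11 = 11 + 11 = 22)
t*(J(-9) - 368) = 22*(7*(-9) - 368) = 22*(-63 - 368) = 22*(-431) = -9482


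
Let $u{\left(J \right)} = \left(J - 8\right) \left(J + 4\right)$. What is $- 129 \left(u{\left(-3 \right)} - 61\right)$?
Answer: $9288$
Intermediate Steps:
$u{\left(J \right)} = \left(-8 + J\right) \left(4 + J\right)$
$- 129 \left(u{\left(-3 \right)} - 61\right) = - 129 \left(\left(-32 + \left(-3\right)^{2} - -12\right) - 61\right) = - 129 \left(\left(-32 + 9 + 12\right) - 61\right) = - 129 \left(-11 - 61\right) = \left(-129\right) \left(-72\right) = 9288$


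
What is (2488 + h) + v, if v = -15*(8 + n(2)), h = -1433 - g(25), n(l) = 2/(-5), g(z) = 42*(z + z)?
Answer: -1159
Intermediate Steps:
g(z) = 84*z (g(z) = 42*(2*z) = 84*z)
n(l) = -⅖ (n(l) = 2*(-⅕) = -⅖)
h = -3533 (h = -1433 - 84*25 = -1433 - 1*2100 = -1433 - 2100 = -3533)
v = -114 (v = -15*(8 - ⅖) = -15*38/5 = -114)
(2488 + h) + v = (2488 - 3533) - 114 = -1045 - 114 = -1159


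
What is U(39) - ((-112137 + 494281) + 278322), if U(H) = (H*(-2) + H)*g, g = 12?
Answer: -660934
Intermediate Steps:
U(H) = -12*H (U(H) = (H*(-2) + H)*12 = (-2*H + H)*12 = -H*12 = -12*H)
U(39) - ((-112137 + 494281) + 278322) = -12*39 - ((-112137 + 494281) + 278322) = -468 - (382144 + 278322) = -468 - 1*660466 = -468 - 660466 = -660934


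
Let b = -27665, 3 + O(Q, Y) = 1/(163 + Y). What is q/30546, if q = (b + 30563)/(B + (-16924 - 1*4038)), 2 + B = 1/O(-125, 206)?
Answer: -7742/1710764367 ≈ -4.5255e-6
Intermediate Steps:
O(Q, Y) = -3 + 1/(163 + Y)
B = -2581/1106 (B = -2 + 1/((-488 - 3*206)/(163 + 206)) = -2 + 1/((-488 - 618)/369) = -2 + 1/((1/369)*(-1106)) = -2 + 1/(-1106/369) = -2 - 369/1106 = -2581/1106 ≈ -2.3336)
q = -46452/336037 (q = (-27665 + 30563)/(-2581/1106 + (-16924 - 1*4038)) = 2898/(-2581/1106 + (-16924 - 4038)) = 2898/(-2581/1106 - 20962) = 2898/(-23186553/1106) = 2898*(-1106/23186553) = -46452/336037 ≈ -0.13823)
q/30546 = -46452/336037/30546 = -46452/336037*1/30546 = -7742/1710764367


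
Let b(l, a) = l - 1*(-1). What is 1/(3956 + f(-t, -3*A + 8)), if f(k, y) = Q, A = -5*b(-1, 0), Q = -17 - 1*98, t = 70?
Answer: 1/3841 ≈ 0.00026035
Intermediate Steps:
b(l, a) = 1 + l (b(l, a) = l + 1 = 1 + l)
Q = -115 (Q = -17 - 98 = -115)
A = 0 (A = -5*(1 - 1) = -5*0 = 0)
f(k, y) = -115
1/(3956 + f(-t, -3*A + 8)) = 1/(3956 - 115) = 1/3841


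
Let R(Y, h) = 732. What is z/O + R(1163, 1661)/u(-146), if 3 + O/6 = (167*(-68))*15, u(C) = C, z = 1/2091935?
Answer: -782536878216253/156079759862790 ≈ -5.0137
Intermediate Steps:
z = 1/2091935 ≈ 4.7803e-7
O = -1022058 (O = -18 + 6*((167*(-68))*15) = -18 + 6*(-11356*15) = -18 + 6*(-170340) = -18 - 1022040 = -1022058)
z/O + R(1163, 1661)/u(-146) = (1/2091935)/(-1022058) + 732/(-146) = (1/2091935)*(-1/1022058) + 732*(-1/146) = -1/2138078902230 - 366/73 = -782536878216253/156079759862790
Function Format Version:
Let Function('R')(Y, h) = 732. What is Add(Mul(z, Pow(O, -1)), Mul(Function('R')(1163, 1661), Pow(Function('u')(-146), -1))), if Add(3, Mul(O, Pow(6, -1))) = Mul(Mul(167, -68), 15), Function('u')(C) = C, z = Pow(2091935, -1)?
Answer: Rational(-782536878216253, 156079759862790) ≈ -5.0137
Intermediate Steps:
z = Rational(1, 2091935) ≈ 4.7803e-7
O = -1022058 (O = Add(-18, Mul(6, Mul(Mul(167, -68), 15))) = Add(-18, Mul(6, Mul(-11356, 15))) = Add(-18, Mul(6, -170340)) = Add(-18, -1022040) = -1022058)
Add(Mul(z, Pow(O, -1)), Mul(Function('R')(1163, 1661), Pow(Function('u')(-146), -1))) = Add(Mul(Rational(1, 2091935), Pow(-1022058, -1)), Mul(732, Pow(-146, -1))) = Add(Mul(Rational(1, 2091935), Rational(-1, 1022058)), Mul(732, Rational(-1, 146))) = Add(Rational(-1, 2138078902230), Rational(-366, 73)) = Rational(-782536878216253, 156079759862790)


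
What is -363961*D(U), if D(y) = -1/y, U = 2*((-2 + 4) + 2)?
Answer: 363961/8 ≈ 45495.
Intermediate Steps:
U = 8 (U = 2*(2 + 2) = 2*4 = 8)
-363961*D(U) = -(-363961)/8 = -363961*(-⅛) = 363961/8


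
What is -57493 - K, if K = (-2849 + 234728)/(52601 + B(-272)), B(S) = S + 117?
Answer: -1005169919/17482 ≈ -57497.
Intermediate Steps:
B(S) = 117 + S
K = 77293/17482 (K = (-2849 + 234728)/(52601 + (117 - 272)) = 231879/(52601 - 155) = 231879/52446 = 231879*(1/52446) = 77293/17482 ≈ 4.4213)
-57493 - K = -57493 - 1*77293/17482 = -57493 - 77293/17482 = -1005169919/17482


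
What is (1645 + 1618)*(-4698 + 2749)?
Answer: -6359587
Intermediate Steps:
(1645 + 1618)*(-4698 + 2749) = 3263*(-1949) = -6359587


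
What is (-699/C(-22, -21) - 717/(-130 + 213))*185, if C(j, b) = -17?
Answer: 8478180/1411 ≈ 6008.6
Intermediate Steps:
(-699/C(-22, -21) - 717/(-130 + 213))*185 = (-699/(-17) - 717/(-130 + 213))*185 = (-699*(-1/17) - 717/83)*185 = (699/17 - 717*1/83)*185 = (699/17 - 717/83)*185 = (45828/1411)*185 = 8478180/1411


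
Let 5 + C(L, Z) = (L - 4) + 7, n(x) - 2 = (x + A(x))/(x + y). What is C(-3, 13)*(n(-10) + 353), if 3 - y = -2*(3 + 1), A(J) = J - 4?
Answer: -1655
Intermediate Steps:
A(J) = -4 + J
y = 11 (y = 3 - (-2)*(3 + 1) = 3 - (-2)*4 = 3 - 1*(-8) = 3 + 8 = 11)
n(x) = 2 + (-4 + 2*x)/(11 + x) (n(x) = 2 + (x + (-4 + x))/(x + 11) = 2 + (-4 + 2*x)/(11 + x))
C(L, Z) = -2 + L (C(L, Z) = -5 + ((L - 4) + 7) = -5 + ((-4 + L) + 7) = -5 + (3 + L) = -2 + L)
C(-3, 13)*(n(-10) + 353) = (-2 - 3)*(2*(9 + 2*(-10))/(11 - 10) + 353) = -5*(2*(9 - 20)/1 + 353) = -5*(2*1*(-11) + 353) = -5*(-22 + 353) = -5*331 = -1655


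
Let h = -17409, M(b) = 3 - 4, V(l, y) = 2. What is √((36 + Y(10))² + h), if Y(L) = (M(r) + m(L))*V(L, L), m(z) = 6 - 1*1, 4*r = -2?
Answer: I*√15473 ≈ 124.39*I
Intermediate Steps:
r = -½ (r = (¼)*(-2) = -½ ≈ -0.50000)
m(z) = 5 (m(z) = 6 - 1 = 5)
M(b) = -1
Y(L) = 8 (Y(L) = (-1 + 5)*2 = 4*2 = 8)
√((36 + Y(10))² + h) = √((36 + 8)² - 17409) = √(44² - 17409) = √(1936 - 17409) = √(-15473) = I*√15473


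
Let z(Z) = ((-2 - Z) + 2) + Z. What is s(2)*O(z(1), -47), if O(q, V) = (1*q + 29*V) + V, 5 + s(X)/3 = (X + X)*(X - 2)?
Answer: 21150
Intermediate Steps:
s(X) = -15 + 6*X*(-2 + X) (s(X) = -15 + 3*((X + X)*(X - 2)) = -15 + 3*((2*X)*(-2 + X)) = -15 + 3*(2*X*(-2 + X)) = -15 + 6*X*(-2 + X))
z(Z) = 0 (z(Z) = -Z + Z = 0)
O(q, V) = q + 30*V (O(q, V) = (q + 29*V) + V = q + 30*V)
s(2)*O(z(1), -47) = (-15 - 12*2 + 6*2**2)*(0 + 30*(-47)) = (-15 - 24 + 6*4)*(0 - 1410) = (-15 - 24 + 24)*(-1410) = -15*(-1410) = 21150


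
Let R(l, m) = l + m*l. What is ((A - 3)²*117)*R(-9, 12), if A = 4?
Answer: -13689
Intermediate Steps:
R(l, m) = l + l*m
((A - 3)²*117)*R(-9, 12) = ((4 - 3)²*117)*(-9*(1 + 12)) = (1²*117)*(-9*13) = (1*117)*(-117) = 117*(-117) = -13689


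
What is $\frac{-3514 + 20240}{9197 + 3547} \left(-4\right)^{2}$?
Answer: $\frac{33452}{1593} \approx 20.999$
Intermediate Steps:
$\frac{-3514 + 20240}{9197 + 3547} \left(-4\right)^{2} = \frac{16726}{12744} \cdot 16 = 16726 \cdot \frac{1}{12744} \cdot 16 = \frac{8363}{6372} \cdot 16 = \frac{33452}{1593}$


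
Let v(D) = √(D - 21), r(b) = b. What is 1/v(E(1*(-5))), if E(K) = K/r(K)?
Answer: -I*√5/10 ≈ -0.22361*I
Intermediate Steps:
E(K) = 1 (E(K) = K/K = 1)
v(D) = √(-21 + D)
1/v(E(1*(-5))) = 1/(√(-21 + 1)) = 1/(√(-20)) = 1/(2*I*√5) = -I*√5/10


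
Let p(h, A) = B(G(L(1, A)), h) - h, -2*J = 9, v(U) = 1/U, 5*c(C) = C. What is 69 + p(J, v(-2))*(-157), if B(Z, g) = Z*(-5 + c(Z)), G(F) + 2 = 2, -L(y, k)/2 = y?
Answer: -1275/2 ≈ -637.50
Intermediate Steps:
c(C) = C/5
L(y, k) = -2*y
G(F) = 0 (G(F) = -2 + 2 = 0)
J = -9/2 (J = -½*9 = -9/2 ≈ -4.5000)
B(Z, g) = Z*(-5 + Z/5)
p(h, A) = -h (p(h, A) = (⅕)*0*(-25 + 0) - h = (⅕)*0*(-25) - h = 0 - h = -h)
69 + p(J, v(-2))*(-157) = 69 - 1*(-9/2)*(-157) = 69 + (9/2)*(-157) = 69 - 1413/2 = -1275/2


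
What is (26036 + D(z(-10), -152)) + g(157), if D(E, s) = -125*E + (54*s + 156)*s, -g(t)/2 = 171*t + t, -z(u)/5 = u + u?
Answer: 1183432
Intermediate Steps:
z(u) = -10*u (z(u) = -5*(u + u) = -10*u)
g(t) = -344*t (g(t) = -2*(171*t + t) = -344*t)
D(E, s) = -125*E + s*(156 + 54*s) (D(E, s) = -125*E + (156 + 54*s)*s = -125*E + s*(156 + 54*s))
(26036 + D(z(-10), -152)) + g(157) = (26036 + (-(-1250)*(-10) + 54*(-152)**2 + 156*(-152))) - 344*157 = (26036 + (-125*100 + 54*23104 - 23712)) - 54008 = (26036 + (-12500 + 1247616 - 23712)) - 54008 = (26036 + 1211404) - 54008 = 1237440 - 54008 = 1183432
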